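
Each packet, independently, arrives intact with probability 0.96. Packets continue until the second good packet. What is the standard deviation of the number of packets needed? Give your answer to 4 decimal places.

0.2946

Y = total packets until the second success; negative binomial with r=2, p=0.96.
SD(Y) = √[r(1−p)/p²] = √(0.086806) = 0.294628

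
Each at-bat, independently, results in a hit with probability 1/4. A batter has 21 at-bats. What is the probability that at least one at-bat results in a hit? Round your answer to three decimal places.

0.998

P(at least one) = 1 − P(none) = 1 − (1 − 0.25)^21
= 1 − 0.00238 = 0.99762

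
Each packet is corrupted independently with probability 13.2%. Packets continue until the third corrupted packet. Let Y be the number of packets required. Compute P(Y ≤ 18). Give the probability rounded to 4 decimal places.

0.4308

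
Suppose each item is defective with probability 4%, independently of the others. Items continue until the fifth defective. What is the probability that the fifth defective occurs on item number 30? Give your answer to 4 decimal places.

Y = trial on which the fifth success occurs; negative binomial, r=5, p=0.04.
P(Y=30) = C(29,4) · p^5 · (1−p)^25
= 23751 · 1.024e-07 · 0.3604 = 0.000877

0.0009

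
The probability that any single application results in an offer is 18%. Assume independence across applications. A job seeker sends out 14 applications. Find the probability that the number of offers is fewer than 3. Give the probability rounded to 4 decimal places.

X ~ Binomial(14, 0.18); P(X ≤ 2) = Σ C(14,k) p^k (1−p)^(14−k) over k:
  k=0: C(14,0)·0.18^0·0.82^14 = 0.062143
  k=1: C(14,1)·0.18^1·0.82^13 = 0.190977
  k=2: C(14,2)·0.18^2·0.82^12 = 0.272491
Total = 0.525611

0.5256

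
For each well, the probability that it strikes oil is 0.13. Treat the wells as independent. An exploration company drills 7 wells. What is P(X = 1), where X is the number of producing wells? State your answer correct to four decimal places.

0.3946

X ~ Binomial(n=7, p=0.13).
P(X=1) = C(7,1) · p^1 · (1−p)^6
= 7 · 0.13 · 0.43363 = 0.394600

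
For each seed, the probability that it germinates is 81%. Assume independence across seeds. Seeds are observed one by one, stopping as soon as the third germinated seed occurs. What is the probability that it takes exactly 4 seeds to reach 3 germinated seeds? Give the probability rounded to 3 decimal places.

Y = trial on which the third success occurs; negative binomial, r=3, p=0.81.
P(Y=4) = C(3,2) · p^3 · (1−p)^1
= 3 · 0.53144 · 0.19 = 0.30292

0.303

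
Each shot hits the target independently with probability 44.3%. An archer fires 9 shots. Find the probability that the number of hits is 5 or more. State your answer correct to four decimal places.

X ~ Binomial(9, 0.443); P(X ≥ 5) = Σ C(9,k) p^k (1−p)^(9−k) over k:
  k=5: C(9,5)·0.443^5·0.557^4 = 0.206924
  k=6: C(9,6)·0.443^6·0.557^3 = 0.109715
  k=7: C(9,7)·0.443^7·0.557^2 = 0.037397
  k=8: C(9,8)·0.443^8·0.557^1 = 0.007436
  k=9: C(9,9)·0.443^9·0.557^0 = 0.000657
Total = 0.362129

0.3621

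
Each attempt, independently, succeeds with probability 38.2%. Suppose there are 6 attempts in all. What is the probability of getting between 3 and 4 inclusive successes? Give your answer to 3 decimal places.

0.385

X ~ Binomial(6, 0.382); P(3 ≤ X ≤ 4) = Σ C(6,k) p^k (1−p)^(6−k) over k:
  k=3: C(6,3)·0.382^3·0.618^3 = 0.26314
  k=4: C(6,4)·0.382^4·0.618^2 = 0.12199
Total = 0.38513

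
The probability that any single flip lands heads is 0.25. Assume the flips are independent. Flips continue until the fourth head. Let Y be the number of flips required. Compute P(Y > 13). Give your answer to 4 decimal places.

Needing more than 13 flips ⇔ fewer than 4 successes in the first 13. With X ~ Binomial(13, 0.25), P(Y > 13) = P(X ≤ 3).
  k=0: C(13,0)·0.25^0·0.75^13 = 0.023757
  k=1: C(13,1)·0.25^1·0.75^12 = 0.102948
  k=2: C(13,2)·0.25^2·0.75^11 = 0.205896
  k=3: C(13,3)·0.25^3·0.75^10 = 0.251651
P(X ≤ 3) = 0.584253

0.5843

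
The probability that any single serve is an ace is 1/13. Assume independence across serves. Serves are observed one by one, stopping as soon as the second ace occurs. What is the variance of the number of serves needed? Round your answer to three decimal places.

Y = total serves until the second success; negative binomial with r=2, p=0.076923.
Var(Y) = r(1−p)/p² = 2·0.923077 / 0.076923² = 312.00000

312.000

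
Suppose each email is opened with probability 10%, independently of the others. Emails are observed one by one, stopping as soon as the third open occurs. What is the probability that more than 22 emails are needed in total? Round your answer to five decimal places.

0.62004

Needing more than 22 emails ⇔ fewer than 3 successes in the first 22. With X ~ Binomial(22, 0.10), P(Y > 22) = P(X ≤ 2).
  k=0: C(22,0)·0.10^0·0.90^22 = 0.0984771
  k=1: C(22,1)·0.10^1·0.90^21 = 0.2407218
  k=2: C(22,2)·0.10^2·0.90^20 = 0.2808421
P(X ≤ 2) = 0.6200409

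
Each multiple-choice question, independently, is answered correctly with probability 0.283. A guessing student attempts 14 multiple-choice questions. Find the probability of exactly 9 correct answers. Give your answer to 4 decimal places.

0.0044

X ~ Binomial(n=14, p=0.283).
P(X=9) = C(14,9) · p^9 · (1−p)^5
= 2002 · 1.1643e-05 · 0.18949 = 0.004417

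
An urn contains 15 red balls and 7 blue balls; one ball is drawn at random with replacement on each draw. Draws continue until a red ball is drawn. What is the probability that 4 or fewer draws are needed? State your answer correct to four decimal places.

Y = number of draws to the first success; geometric, p = 0.681818.
P(Y ≤ 4) = 1 − (1−p)^4 = 1 − 0.010249 = 0.989751

0.9898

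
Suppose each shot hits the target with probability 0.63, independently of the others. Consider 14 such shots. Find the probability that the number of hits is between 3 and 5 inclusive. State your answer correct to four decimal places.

X ~ Binomial(14, 0.63); P(3 ≤ X ≤ 5) = Σ C(14,k) p^k (1−p)^(14−k) over k:
  k=3: C(14,3)·0.63^3·0.37^11 = 0.001619
  k=4: C(14,4)·0.63^4·0.37^10 = 0.007583
  k=5: C(14,5)·0.63^5·0.37^9 = 0.025822
Total = 0.035023

0.0350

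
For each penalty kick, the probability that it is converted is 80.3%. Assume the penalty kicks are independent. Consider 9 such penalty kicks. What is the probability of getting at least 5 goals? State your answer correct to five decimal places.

X ~ Binomial(9, 0.803); P(X ≥ 5) = Σ C(9,k) p^k (1−p)^(9−k) over k:
  k=5: C(9,5)·0.803^5·0.197^4 = 0.0633597
  k=6: C(9,6)·0.803^6·0.197^3 = 0.1721755
  k=7: C(9,7)·0.803^7·0.197^2 = 0.3007764
  k=8: C(9,8)·0.803^8·0.197^1 = 0.3065018
  k=9: C(9,9)·0.803^9·0.197^0 = 0.1388161
Total = 0.9816295

0.98163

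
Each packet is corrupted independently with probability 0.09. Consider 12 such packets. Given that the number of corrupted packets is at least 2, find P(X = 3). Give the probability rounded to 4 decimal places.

X ~ Binomial(12, 0.09). Want P(X=3 | X≥2) = P(X=3) / P(X≥2).
P(X=3) = C(12,3)·0.09^3·0.91^9 = 0.068631
P(X≥2) = 1 − 0.322475 − 0.382718 = 0.294806
Ratio = 0.068631 / 0.294806 = 0.232802

0.2328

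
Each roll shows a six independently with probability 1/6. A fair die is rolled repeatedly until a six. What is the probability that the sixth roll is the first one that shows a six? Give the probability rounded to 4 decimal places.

0.0670

Geometric (trials to first success), p = 0.166667.
P(Y = 6) = (1−p)^5 · p = 0.40188 · 0.166667 = 0.066980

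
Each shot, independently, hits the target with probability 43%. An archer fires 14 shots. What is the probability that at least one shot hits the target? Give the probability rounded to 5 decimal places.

P(at least one) = 1 − P(none) = 1 − (1 − 0.43)^14
= 1 − 0.0003822 = 0.9996178

0.99962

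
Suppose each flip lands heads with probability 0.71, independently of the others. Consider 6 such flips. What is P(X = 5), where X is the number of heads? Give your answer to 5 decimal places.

0.31394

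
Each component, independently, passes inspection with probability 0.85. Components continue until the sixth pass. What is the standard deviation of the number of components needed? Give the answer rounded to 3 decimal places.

1.116

Y = total components until the sixth success; negative binomial with r=6, p=0.85.
SD(Y) = √[r(1−p)/p²] = √(1.24567) = 1.11610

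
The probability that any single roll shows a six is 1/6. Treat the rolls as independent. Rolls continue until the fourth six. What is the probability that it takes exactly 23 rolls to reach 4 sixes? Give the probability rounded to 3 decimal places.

0.037

Y = trial on which the fourth success occurs; negative binomial, r=4, p=0.166667.
P(Y=23) = C(22,3) · p^4 · (1−p)^19
= 1540 · 0.0007716 · 0.031301 = 0.03719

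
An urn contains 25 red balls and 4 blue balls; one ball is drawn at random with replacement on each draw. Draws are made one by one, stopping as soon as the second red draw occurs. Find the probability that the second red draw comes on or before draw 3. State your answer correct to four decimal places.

0.9482

Finishing within 3 draws ⇔ at least 2 successes in the first 3. With X ~ Binomial(3, 0.862069), P(Y ≤ 3) = 1 − P(X ≤ 1).
  k=0: C(3,0)·0.862069^0·0.137931^3 = 0.002624
  k=1: C(3,1)·0.862069^1·0.137931^2 = 0.049203
1 − 0.051827 = 0.948173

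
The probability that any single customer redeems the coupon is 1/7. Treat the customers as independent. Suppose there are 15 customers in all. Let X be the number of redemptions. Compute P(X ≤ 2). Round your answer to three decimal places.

X ~ Binomial(15, 0.142857); P(X ≤ 2) = Σ C(15,k) p^k (1−p)^(15−k) over k:
  k=0: C(15,0)·0.142857^0·0.857143^15 = 0.09904
  k=1: C(15,1)·0.142857^1·0.857143^14 = 0.24759
  k=2: C(15,2)·0.142857^2·0.857143^13 = 0.28886
Total = 0.63549

0.635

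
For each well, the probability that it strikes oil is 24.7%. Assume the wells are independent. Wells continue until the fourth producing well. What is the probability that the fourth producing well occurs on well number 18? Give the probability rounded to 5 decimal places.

Y = trial on which the fourth success occurs; negative binomial, r=4, p=0.247.
P(Y=18) = C(17,3) · p^4 · (1−p)^14
= 680 · 0.0037221 · 0.018842 = 0.0476899

0.04769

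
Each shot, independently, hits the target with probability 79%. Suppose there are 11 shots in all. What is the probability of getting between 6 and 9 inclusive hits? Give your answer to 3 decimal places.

X ~ Binomial(11, 0.79); P(6 ≤ X ≤ 9) = Σ C(11,k) p^k (1−p)^(11−k) over k:
  k=6: C(11,6)·0.79^6·0.21^5 = 0.04587
  k=7: C(11,7)·0.79^7·0.21^4 = 0.12325
  k=8: C(11,8)·0.79^8·0.21^3 = 0.23182
  k=9: C(11,9)·0.79^9·0.21^2 = 0.29070
Total = 0.69164

0.692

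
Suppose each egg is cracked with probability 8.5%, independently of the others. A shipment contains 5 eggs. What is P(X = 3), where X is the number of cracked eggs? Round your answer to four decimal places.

X ~ Binomial(n=5, p=0.085).
P(X=3) = C(5,3) · p^3 · (1−p)^2
= 10 · 0.00061412 · 0.83722 = 0.005142

0.0051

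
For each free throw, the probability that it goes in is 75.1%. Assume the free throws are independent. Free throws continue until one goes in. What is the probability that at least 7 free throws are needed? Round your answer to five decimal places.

0.00024

Y = number of free throws to the first success; geometric, p = 0.751.
P(Y > 6) = P(first 6 all fail) = (1−p)^6 = 0.0002383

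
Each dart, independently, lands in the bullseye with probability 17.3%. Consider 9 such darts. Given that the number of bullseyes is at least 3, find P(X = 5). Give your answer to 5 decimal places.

0.04724

X ~ Binomial(9, 0.173). Want P(X=5 | X≥3) = P(X=5) / P(X≥3).
P(X=5) = C(9,5)·0.173^5·0.827^4 = 0.0091332
P(X≥3) = 1 − 0.1809462 − 0.3406691 − 0.2850580 = 0.1933267
Ratio = 0.0091332 / 0.1933267 = 0.0472423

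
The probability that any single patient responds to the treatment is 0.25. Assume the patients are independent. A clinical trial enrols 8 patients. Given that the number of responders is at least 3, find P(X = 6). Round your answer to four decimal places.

X ~ Binomial(8, 0.25). Want P(X=6 | X≥3) = P(X=6) / P(X≥3).
P(X=6) = C(8,6)·0.25^6·0.75^2 = 0.003845
P(X≥3) = 1 − 0.100113 − 0.266968 − 0.311462 = 0.321457
Ratio = 0.003845 / 0.321457 = 0.011962

0.0120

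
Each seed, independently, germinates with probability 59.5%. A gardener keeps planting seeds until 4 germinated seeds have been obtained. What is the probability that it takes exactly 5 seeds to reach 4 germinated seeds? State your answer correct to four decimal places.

0.2030

Y = trial on which the fourth success occurs; negative binomial, r=4, p=0.595.
P(Y=5) = C(4,3) · p^4 · (1−p)^1
= 4 · 0.12533 · 0.405 = 0.203041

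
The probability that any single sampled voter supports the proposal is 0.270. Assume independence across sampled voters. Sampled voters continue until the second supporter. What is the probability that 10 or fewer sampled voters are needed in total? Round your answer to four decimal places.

0.7981

Finishing within 10 sampled voters ⇔ at least 2 successes in the first 10. With X ~ Binomial(10, 0.27), P(Y ≤ 10) = 1 − P(X ≤ 1).
  k=0: C(10,0)·0.27^0·0.73^10 = 0.042976
  k=1: C(10,1)·0.27^1·0.73^9 = 0.158953
1 − 0.201930 = 0.798070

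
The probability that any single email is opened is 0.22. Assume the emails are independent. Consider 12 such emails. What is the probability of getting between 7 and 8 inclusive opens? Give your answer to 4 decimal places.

0.0067

X ~ Binomial(12, 0.22); P(7 ≤ X ≤ 8) = Σ C(12,k) p^k (1−p)^(12−k) over k:
  k=7: C(12,7)·0.22^7·0.78^5 = 0.005704
  k=8: C(12,8)·0.22^8·0.78^4 = 0.001005
Total = 0.006709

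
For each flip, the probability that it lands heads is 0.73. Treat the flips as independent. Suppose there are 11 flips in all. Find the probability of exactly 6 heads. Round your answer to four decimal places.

0.1003

X ~ Binomial(n=11, p=0.73).
P(X=6) = C(11,6) · p^6 · (1−p)^5
= 462 · 0.15133 · 0.0014349 = 0.100322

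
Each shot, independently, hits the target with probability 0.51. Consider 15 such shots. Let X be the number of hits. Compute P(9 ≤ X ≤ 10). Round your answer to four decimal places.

0.2627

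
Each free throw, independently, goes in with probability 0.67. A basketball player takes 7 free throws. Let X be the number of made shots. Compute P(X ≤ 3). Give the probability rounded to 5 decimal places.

X ~ Binomial(7, 0.67); P(X ≤ 3) = Σ C(7,k) p^k (1−p)^(7−k) over k:
  k=0: C(7,0)·0.67^0·0.33^7 = 0.0004262
  k=1: C(7,1)·0.67^1·0.33^6 = 0.0060570
  k=2: C(7,2)·0.67^2·0.33^5 = 0.0368925
  k=3: C(7,3)·0.67^3·0.33^4 = 0.1248384
Total = 0.1682141

0.16821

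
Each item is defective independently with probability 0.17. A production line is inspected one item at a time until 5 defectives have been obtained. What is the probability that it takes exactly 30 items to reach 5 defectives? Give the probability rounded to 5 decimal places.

0.03198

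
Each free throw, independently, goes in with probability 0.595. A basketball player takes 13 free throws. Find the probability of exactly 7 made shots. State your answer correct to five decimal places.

0.19992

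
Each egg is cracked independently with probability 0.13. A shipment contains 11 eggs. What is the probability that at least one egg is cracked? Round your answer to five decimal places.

P(at least one) = 1 − P(none) = 1 − (1 − 0.13)^11
= 1 − 0.2161284 = 0.7838716

0.78387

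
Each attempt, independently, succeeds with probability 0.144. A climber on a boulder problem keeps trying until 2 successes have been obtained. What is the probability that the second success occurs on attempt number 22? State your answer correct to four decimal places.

Y = trial on which the second success occurs; negative binomial, r=2, p=0.144.
P(Y=22) = C(21,1) · p^2 · (1−p)^20
= 21 · 0.020736 · 0.044614 = 0.019428

0.0194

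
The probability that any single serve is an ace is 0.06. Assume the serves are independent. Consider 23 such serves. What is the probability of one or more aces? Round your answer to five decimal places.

P(at least one) = 1 − P(none) = 1 − (1 − 0.06)^23
= 1 − 0.2409576 = 0.7590424

0.75904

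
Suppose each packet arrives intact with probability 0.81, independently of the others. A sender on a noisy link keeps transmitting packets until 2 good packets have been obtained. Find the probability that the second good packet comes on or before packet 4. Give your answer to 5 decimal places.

0.97647

Finishing within 4 packets ⇔ at least 2 successes in the first 4. With X ~ Binomial(4, 0.81), P(Y ≤ 4) = 1 − P(X ≤ 1).
  k=0: C(4,0)·0.81^0·0.19^4 = 0.0013032
  k=1: C(4,1)·0.81^1·0.19^3 = 0.0222232
1 − 0.0235264 = 0.9764736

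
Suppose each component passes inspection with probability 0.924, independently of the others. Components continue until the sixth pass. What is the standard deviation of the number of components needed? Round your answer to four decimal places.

Y = total components until the sixth success; negative binomial with r=6, p=0.924.
SD(Y) = √[r(1−p)/p²] = √(0.534098) = 0.730820

0.7308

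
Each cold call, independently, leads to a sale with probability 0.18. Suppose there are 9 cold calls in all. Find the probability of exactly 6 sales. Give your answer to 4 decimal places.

0.0016

X ~ Binomial(n=9, p=0.18).
P(X=6) = C(9,6) · p^6 · (1−p)^3
= 84 · 3.4012e-05 · 0.55137 = 0.001575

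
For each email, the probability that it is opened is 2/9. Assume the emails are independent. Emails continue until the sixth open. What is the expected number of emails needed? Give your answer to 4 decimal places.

27.0000

Y = total emails until the sixth success; negative binomial with r=6, p=0.222222.
E[Y] = r / p = 6 / 0.222222 = 27.000000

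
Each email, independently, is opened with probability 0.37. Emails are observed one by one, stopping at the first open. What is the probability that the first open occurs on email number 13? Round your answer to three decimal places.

Geometric (trials to first success), p = 0.37.
P(Y = 13) = (1−p)^12 · p = 0.0039092 · 0.37 = 0.00145

0.001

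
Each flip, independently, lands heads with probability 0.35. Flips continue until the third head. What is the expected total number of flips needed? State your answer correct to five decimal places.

Y = total flips until the third success; negative binomial with r=3, p=0.35.
E[Y] = r / p = 3 / 0.35 = 8.5714286

8.57143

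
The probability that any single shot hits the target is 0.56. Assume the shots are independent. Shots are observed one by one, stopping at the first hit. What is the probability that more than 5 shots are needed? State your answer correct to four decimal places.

Y = number of shots to the first success; geometric, p = 0.56.
P(Y > 5) = P(first 5 all fail) = (1−p)^5 = 0.016492

0.0165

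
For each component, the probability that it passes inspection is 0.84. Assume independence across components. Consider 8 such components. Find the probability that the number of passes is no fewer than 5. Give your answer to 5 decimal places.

X ~ Binomial(8, 0.84); P(X ≥ 5) = Σ C(8,k) p^k (1−p)^(8−k) over k:
  k=5: C(8,5)·0.84^5·0.16^3 = 0.0959278
  k=6: C(8,6)·0.84^6·0.16^2 = 0.2518104
  k=7: C(8,7)·0.84^7·0.16^1 = 0.3777156
  k=8: C(8,8)·0.84^8·0.16^0 = 0.2478759
Total = 0.9733297

0.97333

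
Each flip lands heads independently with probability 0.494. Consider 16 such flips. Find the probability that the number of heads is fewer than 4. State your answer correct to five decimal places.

X ~ Binomial(16, 0.494); P(X ≤ 3) = Σ C(16,k) p^k (1−p)^(16−k) over k:
  k=0: C(16,0)·0.494^0·0.506^16 = 0.0000185
  k=1: C(16,1)·0.494^1·0.506^15 = 0.0002885
  k=2: C(16,2)·0.494^2·0.506^14 = 0.0021122
  k=3: C(16,3)·0.494^3·0.506^13 = 0.0096233
Total = 0.0120425

0.01204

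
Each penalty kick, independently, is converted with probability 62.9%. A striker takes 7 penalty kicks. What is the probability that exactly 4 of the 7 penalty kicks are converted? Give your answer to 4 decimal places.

0.2798

X ~ Binomial(n=7, p=0.629).
P(X=4) = C(7,4) · p^4 · (1−p)^3
= 35 · 0.15653 · 0.051065 = 0.279764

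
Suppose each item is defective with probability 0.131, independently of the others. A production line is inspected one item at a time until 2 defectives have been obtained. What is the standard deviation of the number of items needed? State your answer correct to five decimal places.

10.06361

Y = total items until the second success; negative binomial with r=2, p=0.131.
SD(Y) = √[r(1−p)/p²] = √(101.2761494) = 10.0636052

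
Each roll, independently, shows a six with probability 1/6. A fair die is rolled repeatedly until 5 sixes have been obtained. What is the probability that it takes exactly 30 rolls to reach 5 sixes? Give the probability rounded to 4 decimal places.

Y = trial on which the fifth success occurs; negative binomial, r=5, p=0.166667.
P(Y=30) = C(29,4) · p^5 · (1−p)^25
= 23751 · 0.0001286 · 0.010483 = 0.032018

0.0320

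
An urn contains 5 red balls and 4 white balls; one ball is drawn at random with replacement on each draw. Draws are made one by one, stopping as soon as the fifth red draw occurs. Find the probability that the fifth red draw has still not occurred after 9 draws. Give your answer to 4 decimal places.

Needing more than 9 draws ⇔ fewer than 5 successes in the first 9. With X ~ Binomial(9, 0.555556), P(Y > 9) = P(X ≤ 4).
  k=0: C(9,0)·0.555556^0·0.444444^9 = 0.000677
  k=1: C(9,1)·0.555556^1·0.444444^8 = 0.007612
  k=2: C(9,2)·0.555556^2·0.444444^7 = 0.038061
  k=3: C(9,3)·0.555556^3·0.444444^6 = 0.111011
  k=4: C(9,4)·0.555556^4·0.444444^5 = 0.208146
P(X ≤ 4) = 0.365507

0.3655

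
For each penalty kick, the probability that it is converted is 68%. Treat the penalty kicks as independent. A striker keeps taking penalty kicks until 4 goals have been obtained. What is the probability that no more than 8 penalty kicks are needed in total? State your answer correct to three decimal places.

Finishing within 8 penalty kicks ⇔ at least 4 successes in the first 8. With X ~ Binomial(8, 0.68), P(Y ≤ 8) = 1 − P(X ≤ 3).
  k=0: C(8,0)·0.68^0·0.32^8 = 0.00011
  k=1: C(8,1)·0.68^1·0.32^7 = 0.00187
  k=2: C(8,2)·0.68^2·0.32^6 = 0.01390
  k=3: C(8,3)·0.68^3·0.32^5 = 0.05908
1 − 0.07496 = 0.92504

0.925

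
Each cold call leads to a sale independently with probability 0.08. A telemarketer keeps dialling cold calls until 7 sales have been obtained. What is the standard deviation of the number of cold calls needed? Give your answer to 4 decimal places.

31.7214

Y = total cold calls until the seventh success; negative binomial with r=7, p=0.08.
SD(Y) = √[r(1−p)/p²] = √(1006.250000) = 31.721444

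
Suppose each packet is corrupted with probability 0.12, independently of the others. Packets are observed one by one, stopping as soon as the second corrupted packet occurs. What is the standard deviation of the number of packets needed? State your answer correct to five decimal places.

11.05542

Y = total packets until the second success; negative binomial with r=2, p=0.12.
SD(Y) = √[r(1−p)/p²] = √(122.2222222) = 11.0554160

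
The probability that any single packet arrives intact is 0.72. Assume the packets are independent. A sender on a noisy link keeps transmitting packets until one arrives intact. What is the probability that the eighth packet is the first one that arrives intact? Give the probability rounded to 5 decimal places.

0.00010

Geometric (trials to first success), p = 0.72.
P(Y = 8) = (1−p)^7 · p = 0.00013493 · 0.72 = 0.0000971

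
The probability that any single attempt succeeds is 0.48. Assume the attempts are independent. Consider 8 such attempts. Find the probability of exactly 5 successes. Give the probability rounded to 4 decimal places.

0.2006

X ~ Binomial(n=8, p=0.48).
P(X=5) = C(8,5) · p^5 · (1−p)^3
= 56 · 0.02548 · 0.14061 = 0.200634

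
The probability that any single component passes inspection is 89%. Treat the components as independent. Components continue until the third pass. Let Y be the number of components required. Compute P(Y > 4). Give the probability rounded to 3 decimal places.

0.062

Needing more than 4 components ⇔ fewer than 3 successes in the first 4. With X ~ Binomial(4, 0.89), P(Y > 4) = P(X ≤ 2).
  k=0: C(4,0)·0.89^0·0.11^4 = 0.00015
  k=1: C(4,1)·0.89^1·0.11^3 = 0.00474
  k=2: C(4,2)·0.89^2·0.11^2 = 0.05751
P(X ≤ 2) = 0.06239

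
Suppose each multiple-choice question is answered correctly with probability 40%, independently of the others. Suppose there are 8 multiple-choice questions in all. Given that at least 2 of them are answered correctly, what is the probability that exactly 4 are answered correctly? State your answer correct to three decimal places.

X ~ Binomial(8, 0.40). Want P(X=4 | X≥2) = P(X=4) / P(X≥2).
P(X=4) = C(8,4)·0.40^4·0.60^4 = 0.23224
P(X≥2) = 1 − 0.01680 − 0.08958 = 0.89362
Ratio = 0.23224 / 0.89362 = 0.25989

0.260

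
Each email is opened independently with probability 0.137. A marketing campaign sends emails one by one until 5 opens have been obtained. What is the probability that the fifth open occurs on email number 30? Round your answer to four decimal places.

0.0288

Y = trial on which the fifth success occurs; negative binomial, r=5, p=0.137.
P(Y=30) = C(29,4) · p^5 · (1−p)^25
= 23751 · 4.8262e-05 · 0.025134 = 0.028811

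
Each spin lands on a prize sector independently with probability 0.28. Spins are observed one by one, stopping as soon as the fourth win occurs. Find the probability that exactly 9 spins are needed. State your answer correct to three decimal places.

Y = trial on which the fourth success occurs; negative binomial, r=4, p=0.28.
P(Y=9) = C(8,3) · p^4 · (1−p)^5
= 56 · 0.0061466 · 0.19349 = 0.06660

0.067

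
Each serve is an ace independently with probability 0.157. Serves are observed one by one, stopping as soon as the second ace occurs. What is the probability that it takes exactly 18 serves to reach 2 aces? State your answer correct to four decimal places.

0.0273

Y = trial on which the second success occurs; negative binomial, r=2, p=0.157.
P(Y=18) = C(17,1) · p^2 · (1−p)^16
= 17 · 0.024649 · 0.065049 = 0.027258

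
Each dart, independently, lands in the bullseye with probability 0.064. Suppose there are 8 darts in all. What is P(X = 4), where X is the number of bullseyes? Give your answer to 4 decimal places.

0.0009

X ~ Binomial(n=8, p=0.064).
P(X=4) = C(8,4) · p^4 · (1−p)^4
= 70 · 1.6777e-05 · 0.76754 = 0.000901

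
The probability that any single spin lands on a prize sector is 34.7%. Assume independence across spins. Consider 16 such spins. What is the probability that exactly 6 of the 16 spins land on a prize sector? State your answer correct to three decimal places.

0.197

X ~ Binomial(n=16, p=0.347).
P(X=6) = C(16,6) · p^6 · (1−p)^10
= 8008 · 0.0017457 · 0.014097 = 0.19708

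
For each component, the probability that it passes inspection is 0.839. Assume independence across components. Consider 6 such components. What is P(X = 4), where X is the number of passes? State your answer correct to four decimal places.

0.1927

X ~ Binomial(n=6, p=0.839).
P(X=4) = C(6,4) · p^4 · (1−p)^2
= 15 · 0.4955 · 0.025921 = 0.192660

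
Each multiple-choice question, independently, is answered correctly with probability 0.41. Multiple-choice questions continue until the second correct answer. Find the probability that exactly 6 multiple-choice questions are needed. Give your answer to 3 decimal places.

Y = trial on which the second success occurs; negative binomial, r=2, p=0.41.
P(Y=6) = C(5,1) · p^2 · (1−p)^4
= 5 · 0.1681 · 0.12117 = 0.10185

0.102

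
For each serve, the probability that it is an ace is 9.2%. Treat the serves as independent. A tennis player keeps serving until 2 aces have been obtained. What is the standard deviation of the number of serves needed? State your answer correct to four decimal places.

Y = total serves until the second success; negative binomial with r=2, p=0.092.
SD(Y) = √[r(1−p)/p²] = √(214.555766) = 14.647722

14.6477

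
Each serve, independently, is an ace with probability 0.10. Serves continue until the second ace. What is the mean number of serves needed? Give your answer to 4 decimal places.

20.0000

Y = total serves until the second success; negative binomial with r=2, p=0.10.
E[Y] = r / p = 2 / 0.10 = 20.000000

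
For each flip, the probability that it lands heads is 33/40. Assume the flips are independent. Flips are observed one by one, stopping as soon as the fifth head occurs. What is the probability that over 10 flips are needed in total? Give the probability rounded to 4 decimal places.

0.0032

Needing more than 10 flips ⇔ fewer than 5 successes in the first 10. With X ~ Binomial(10, 0.825), P(Y > 10) = P(X ≤ 4).
  k=0: C(10,0)·0.825^0·0.175^10 = 0.000000
  k=1: C(10,1)·0.825^1·0.175^9 = 0.000001
  k=2: C(10,2)·0.825^2·0.175^8 = 0.000027
  k=3: C(10,3)·0.825^3·0.175^7 = 0.000339
  k=4: C(10,4)·0.825^4·0.175^6 = 0.002794
P(X ≤ 4) = 0.003161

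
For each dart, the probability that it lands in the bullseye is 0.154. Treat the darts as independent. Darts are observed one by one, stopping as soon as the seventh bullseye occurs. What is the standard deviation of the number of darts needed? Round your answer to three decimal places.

15.802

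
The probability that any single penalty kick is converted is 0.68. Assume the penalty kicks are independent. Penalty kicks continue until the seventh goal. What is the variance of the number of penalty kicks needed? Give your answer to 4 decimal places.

Y = total penalty kicks until the seventh success; negative binomial with r=7, p=0.68.
Var(Y) = r(1−p)/p² = 7·0.32 / 0.68² = 4.844291

4.8443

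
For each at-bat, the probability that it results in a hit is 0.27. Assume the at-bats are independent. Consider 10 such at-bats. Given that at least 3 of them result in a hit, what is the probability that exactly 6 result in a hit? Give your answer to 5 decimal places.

0.04331

X ~ Binomial(10, 0.27). Want P(X=6 | X≥3) = P(X=6) / P(X≥3).
P(X=6) = C(10,6)·0.27^6·0.73^4 = 0.0231043
P(X≥3) = 1 − 0.0429763 − 0.1589533 − 0.2645592 = 0.5335112
Ratio = 0.0231043 / 0.5335112 = 0.0433062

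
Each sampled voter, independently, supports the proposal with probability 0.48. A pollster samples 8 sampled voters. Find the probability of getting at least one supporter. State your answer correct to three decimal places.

P(at least one) = 1 − P(none) = 1 − (1 − 0.48)^8
= 1 − 0.00535 = 0.99465

0.995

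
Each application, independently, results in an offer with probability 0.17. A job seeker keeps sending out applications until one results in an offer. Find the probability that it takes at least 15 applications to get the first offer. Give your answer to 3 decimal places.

0.074

Y = number of applications to the first success; geometric, p = 0.17.
P(Y > 14) = P(first 14 all fail) = (1−p)^14 = 0.07364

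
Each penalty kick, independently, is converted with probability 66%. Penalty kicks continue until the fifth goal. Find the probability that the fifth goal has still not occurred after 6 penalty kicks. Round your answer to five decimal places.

0.66187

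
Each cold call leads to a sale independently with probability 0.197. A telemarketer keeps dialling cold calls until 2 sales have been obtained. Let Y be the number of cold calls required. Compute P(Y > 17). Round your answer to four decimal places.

Needing more than 17 cold calls ⇔ fewer than 2 successes in the first 17. With X ~ Binomial(17, 0.197), P(Y > 17) = P(X ≤ 1).
  k=0: C(17,0)·0.197^0·0.803^17 = 0.023997
  k=1: C(17,1)·0.197^1·0.803^16 = 0.100084
P(X ≤ 1) = 0.124081

0.1241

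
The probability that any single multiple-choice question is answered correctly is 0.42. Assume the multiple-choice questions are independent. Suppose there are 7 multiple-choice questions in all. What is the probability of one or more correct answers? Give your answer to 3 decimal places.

P(at least one) = 1 − P(none) = 1 − (1 − 0.42)^7
= 1 − 0.02208 = 0.97792

0.978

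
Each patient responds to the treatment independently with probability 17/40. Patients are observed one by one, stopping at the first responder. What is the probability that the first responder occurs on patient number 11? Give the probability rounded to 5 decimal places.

Geometric (trials to first success), p = 0.425.
P(Y = 11) = (1−p)^10 · p = 0.0039507 · 0.425 = 0.0016791

0.00168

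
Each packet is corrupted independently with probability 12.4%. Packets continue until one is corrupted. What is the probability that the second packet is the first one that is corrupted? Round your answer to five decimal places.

Geometric (trials to first success), p = 0.124.
P(Y = 2) = (1−p)^1 · p = 0.876 · 0.124 = 0.1086240

0.10862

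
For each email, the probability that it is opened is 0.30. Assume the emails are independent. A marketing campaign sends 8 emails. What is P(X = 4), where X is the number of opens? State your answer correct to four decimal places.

0.1361

X ~ Binomial(n=8, p=0.30).
P(X=4) = C(8,4) · p^4 · (1−p)^4
= 70 · 0.0081 · 0.2401 = 0.136137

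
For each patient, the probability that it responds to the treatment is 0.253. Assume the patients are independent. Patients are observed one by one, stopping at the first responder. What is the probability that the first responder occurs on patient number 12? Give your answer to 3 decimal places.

Geometric (trials to first success), p = 0.253.
P(Y = 12) = (1−p)^11 · p = 0.040414 · 0.253 = 0.01022

0.010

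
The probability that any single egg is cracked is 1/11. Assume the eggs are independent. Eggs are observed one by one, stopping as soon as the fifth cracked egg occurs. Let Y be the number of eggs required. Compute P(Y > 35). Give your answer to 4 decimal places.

Needing more than 35 eggs ⇔ fewer than 5 successes in the first 35. With X ~ Binomial(35, 0.090909), P(Y > 35) = P(X ≤ 4).
  k=0: C(35,0)·0.090909^0·0.909091^35 = 0.035584
  k=1: C(35,1)·0.090909^1·0.909091^34 = 0.124544
  k=2: C(35,2)·0.090909^2·0.909091^33 = 0.211725
  k=3: C(35,3)·0.090909^3·0.909091^32 = 0.232898
  k=4: C(35,4)·0.090909^4·0.909091^31 = 0.186318
P(X ≤ 4) = 0.791070

0.7911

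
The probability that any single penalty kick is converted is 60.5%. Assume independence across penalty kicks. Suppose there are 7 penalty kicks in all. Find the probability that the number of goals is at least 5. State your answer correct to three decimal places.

X ~ Binomial(7, 0.605); P(X ≥ 5) = Σ C(7,k) p^k (1−p)^(7−k) over k:
  k=5: C(7,5)·0.605^5·0.395^2 = 0.26558
  k=6: C(7,6)·0.605^6·0.395^1 = 0.13559
  k=7: C(7,7)·0.605^7·0.395^0 = 0.02967
Total = 0.43083

0.431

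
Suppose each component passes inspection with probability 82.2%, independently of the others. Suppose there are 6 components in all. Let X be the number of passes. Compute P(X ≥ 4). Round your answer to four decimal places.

X ~ Binomial(6, 0.822); P(X ≥ 4) = Σ C(6,k) p^k (1−p)^(6−k) over k:
  k=4: C(6,4)·0.822^4·0.178^2 = 0.216979
  k=5: C(6,5)·0.822^5·0.178^1 = 0.400802
  k=6: C(6,6)·0.822^6·0.178^0 = 0.308483
Total = 0.926265

0.9263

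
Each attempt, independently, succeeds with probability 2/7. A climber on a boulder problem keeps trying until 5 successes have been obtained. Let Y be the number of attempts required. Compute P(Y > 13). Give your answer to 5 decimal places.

Needing more than 13 attempts ⇔ fewer than 5 successes in the first 13. With X ~ Binomial(13, 0.285714), P(Y > 13) = P(X ≤ 4).
  k=0: C(13,0)·0.285714^0·0.714286^13 = 0.0125990
  k=1: C(13,1)·0.285714^1·0.714286^12 = 0.0655147
  k=2: C(13,2)·0.285714^2·0.714286^11 = 0.1572353
  k=3: C(13,3)·0.285714^3·0.714286^10 = 0.2306118
  k=4: C(13,4)·0.285714^4·0.714286^9 = 0.2306118
P(X ≤ 4) = 0.6965726

0.69657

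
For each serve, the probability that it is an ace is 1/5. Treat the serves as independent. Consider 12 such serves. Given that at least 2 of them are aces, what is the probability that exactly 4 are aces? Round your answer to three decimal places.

X ~ Binomial(12, 0.20). Want P(X=4 | X≥2) = P(X=4) / P(X≥2).
P(X=4) = C(12,4)·0.20^4·0.80^8 = 0.13288
P(X≥2) = 1 − 0.06872 − 0.20616 = 0.72512
Ratio = 0.13288 / 0.72512 = 0.18325

0.183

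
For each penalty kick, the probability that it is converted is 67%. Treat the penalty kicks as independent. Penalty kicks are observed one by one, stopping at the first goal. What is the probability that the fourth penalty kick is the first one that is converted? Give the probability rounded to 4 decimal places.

Geometric (trials to first success), p = 0.67.
P(Y = 4) = (1−p)^3 · p = 0.035937 · 0.67 = 0.024078

0.0241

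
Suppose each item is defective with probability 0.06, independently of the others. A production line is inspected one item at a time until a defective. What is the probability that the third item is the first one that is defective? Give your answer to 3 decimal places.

Geometric (trials to first success), p = 0.06.
P(Y = 3) = (1−p)^2 · p = 0.8836 · 0.06 = 0.05302

0.053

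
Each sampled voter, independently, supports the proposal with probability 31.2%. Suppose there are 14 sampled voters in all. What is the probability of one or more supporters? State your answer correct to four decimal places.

0.9947

P(at least one) = 1 − P(none) = 1 − (1 − 0.312)^14
= 1 − 0.005324 = 0.994676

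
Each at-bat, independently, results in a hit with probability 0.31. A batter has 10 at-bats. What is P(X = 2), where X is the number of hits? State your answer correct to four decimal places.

0.2222

X ~ Binomial(n=10, p=0.31).
P(X=2) = C(10,2) · p^2 · (1−p)^8
= 45 · 0.0961 · 0.05138 = 0.222192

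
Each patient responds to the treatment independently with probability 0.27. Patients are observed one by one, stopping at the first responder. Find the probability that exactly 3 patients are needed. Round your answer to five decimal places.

Geometric (trials to first success), p = 0.27.
P(Y = 3) = (1−p)^2 · p = 0.5329 · 0.27 = 0.1438830

0.14388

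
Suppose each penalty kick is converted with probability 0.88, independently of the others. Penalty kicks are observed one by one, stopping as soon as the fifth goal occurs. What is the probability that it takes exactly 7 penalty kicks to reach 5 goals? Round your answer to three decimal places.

0.114

Y = trial on which the fifth success occurs; negative binomial, r=5, p=0.88.
P(Y=7) = C(6,4) · p^5 · (1−p)^2
= 15 · 0.52773 · 0.0144 = 0.11399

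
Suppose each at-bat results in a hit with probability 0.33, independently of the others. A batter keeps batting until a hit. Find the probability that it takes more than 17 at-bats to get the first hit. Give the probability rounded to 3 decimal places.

Y = number of at-bats to the first success; geometric, p = 0.33.
P(Y > 17) = P(first 17 all fail) = (1−p)^17 = 0.00110

0.001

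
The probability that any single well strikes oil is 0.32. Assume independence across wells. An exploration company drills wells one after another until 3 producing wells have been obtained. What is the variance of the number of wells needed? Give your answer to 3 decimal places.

Y = total wells until the third success; negative binomial with r=3, p=0.32.
Var(Y) = r(1−p)/p² = 3·0.68 / 0.32² = 19.92188

19.922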